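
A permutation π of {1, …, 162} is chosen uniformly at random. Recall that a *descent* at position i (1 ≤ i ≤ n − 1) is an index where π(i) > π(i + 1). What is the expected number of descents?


Write X = Σ X_I over i = 1, …, 161, with X_I the indicator of one descent.
There are 161 indicators.
For each fixed i, the pair (π(i), π(i+1)) is a uniformly random ordered pair of distinct values from {1, …, 162}; by symmetry P[π(i) > π(i+1)] = 1/2.
By linearity: E[X] = 161 · (1/2) = (162 − 1) · (1/2) = 161/2 ≈ 80.50000.

E[X] = 161/2 = 80.50000.


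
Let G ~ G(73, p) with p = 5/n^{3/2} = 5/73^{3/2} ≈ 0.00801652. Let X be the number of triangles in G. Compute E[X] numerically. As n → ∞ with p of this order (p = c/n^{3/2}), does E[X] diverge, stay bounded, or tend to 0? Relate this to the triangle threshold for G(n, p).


Number of potential triangles: C(73, 3) = 62196.
Each occurs with probability p³ ≈ (0.00801652)³ ≈ 5.15177803e-07.
By linearity: E[X] = C(73, 3)·p³ ≈ 62196 · 5.15177803e-07 ≈ 0.032042.
Since α = 3/2 > 1, p = c/n^{3/2} = o(1/n) is below the triangle threshold p ~ 1/n. Asymptotically E[X] ~ (c³/6)·n^{3(1−α)} = (5³/6)·n^{-1.5} → 0, so by Markov's inequality G has no triangles w.h.p.

E[X] ≈ 0.032042; in regime p = Θ(1/n^{3/2}) E[X] tends to 0 (below the triangle threshold p ~ 1/n).


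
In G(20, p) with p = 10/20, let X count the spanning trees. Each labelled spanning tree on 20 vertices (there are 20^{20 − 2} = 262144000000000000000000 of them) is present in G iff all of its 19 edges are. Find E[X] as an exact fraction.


K_20 has 20^{20 − 2} = 262144000000000000000000 labelled spanning trees.
For each such spanning tree H, let X_H = 1 if all 19 edges of H are present in G. Then P[X_H = 1] = p^{19} = (1/2)^{19} = 1/524288.
By linearity: E[X] = Σ_H E[X_H] = 262144000000000000000000 · p^{19} = 262144000000000000000000 · 1/524288 = 500000000000000000.
Numerically: E[X] ≈ 5e+17.

E[X] = 262144000000000000000000 · (1/2)^{19} = 500000000000000000 ≈ 5e+17.


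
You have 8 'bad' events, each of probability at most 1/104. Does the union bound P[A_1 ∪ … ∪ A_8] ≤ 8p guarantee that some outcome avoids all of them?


Union bound: P[∪_{i=1}^{8} A_i] ≤ Σ_i P[A_i] ≤ 8·p = 8·(1/104) = 1/13.
Numerically: 1/13 ≈ 0.07692.
Is 1/13 < 1? YES.
Since P[∪ A_i] ≤ 1/13 < 1, the complement has P[∩ A_i^c] ≥ 1 − 1/13 = 12/13 > 0, so some outcome avoids every A_i.

8·p = 1/13 ≈ 0.07692; existence CERTIFIED by the union bound.


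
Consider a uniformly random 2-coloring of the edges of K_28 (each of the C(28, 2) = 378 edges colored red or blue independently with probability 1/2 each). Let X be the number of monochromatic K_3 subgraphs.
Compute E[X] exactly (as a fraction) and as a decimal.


Let X = Σ_S X_S over the C(28, 3) = 3276 subsets S of size 3, where X_S = 1 if the K_3 on S is monochromatic.
For a fixed S, the K_3 on S has C(3, 2) = 3 edges. P[all 3 edges red] = (1/2)^3, and likewise for blue, so P[monochromatic] = 2·(1/2)^3 = 2^{1 − 3} = 1/4.
By linearity: E[X] = C(28, 3) · 2^{1 − 3} = 3276 · 1/4 = 819.
Numerically: E[X] ≈ 819.00000.

E[X] = C(28,3)·2^(1−C(3,2)) = 819 ≈ 819.00000.


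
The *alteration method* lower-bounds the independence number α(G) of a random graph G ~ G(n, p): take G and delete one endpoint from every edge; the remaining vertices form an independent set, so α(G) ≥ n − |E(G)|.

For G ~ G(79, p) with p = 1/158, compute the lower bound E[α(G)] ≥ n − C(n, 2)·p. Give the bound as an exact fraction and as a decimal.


E[|E(G)|] = C(79, 2)·p = 3081 · (1/158) = 39/2.
E[α(G)] ≥ n − E[|E(G)|] = 79 − 39/2 = 119/2.
Numerically: ≈ 59.50000.
(This is only a lower bound; the true E[α(G)] may be larger.)

E[α(G)] ≥ 119/2 ≈ 59.50000.


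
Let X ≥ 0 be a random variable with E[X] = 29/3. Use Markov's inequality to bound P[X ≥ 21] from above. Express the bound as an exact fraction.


μ = E[X] = 29/3, a = 21.
Markov: P[X ≥ 21] ≤ μ/a = (29/3)/21 = 29/63.
Numerically: ≈ 0.460.
(Since a = 21 > μ = 9.667, the bound 29/63 is < 1 and informative.)

P[X ≥ 21] ≤ 29/63 ≈ 0.460.


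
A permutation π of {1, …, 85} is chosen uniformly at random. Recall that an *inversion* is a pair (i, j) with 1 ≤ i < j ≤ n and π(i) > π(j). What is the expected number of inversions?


Write X = Σ X_I over the C(85, 2) = 3570 pairs i < j, with X_I the indicator of one inversion.
There are 3570 indicators.
For each fixed pair i < j, the values π(i) and π(j) are two distinct elements of {1, …, 85} in uniformly random order; by symmetry P[π(i) > π(j)] = 1/2.
By linearity: E[X] = 3570 · (1/2) = C(85, 2) · (1/2) = 3570/2 = 1785 ≈ 1785.000000.

E[X] = 1785 = 1785.000000.


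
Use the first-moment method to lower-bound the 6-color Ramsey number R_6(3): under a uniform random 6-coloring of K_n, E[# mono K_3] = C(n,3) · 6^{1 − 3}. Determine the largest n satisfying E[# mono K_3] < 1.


We need C(n, 3) · 6^{1 − 3} < 1, i.e. C(n, 3) < 6^{3 − 1} = 36.
Check values of n near the boundary:
  n = 4: C(4, 3) = 4; 4 < 36? YES
  n = 5: C(5, 3) = 10; 10 < 36? YES
  n = 6: C(6, 3) = 20; 20 < 36? YES
  n = 7: C(7, 3) = 35; 35 < 36? YES
  n = 8: C(8, 3) = 56; 56 < 36? NO
  n = 9: C(9, 3) = 84; 84 < 36? NO
  n = 10: C(10, 3) = 120; 120 < 36? NO
The largest n with C(n, 3) < 36 is n = 7 (where E[X] = 35/36 ≈ 0.9722). Hence R_6(3) > 7, i.e. R_6(3) ≥ 8.

Largest n = 7; hence R_6(3) > 7.


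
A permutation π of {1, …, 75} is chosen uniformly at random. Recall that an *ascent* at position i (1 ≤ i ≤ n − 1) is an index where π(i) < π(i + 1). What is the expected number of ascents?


Write X = Σ X_I over i = 1, …, 74, with X_I the indicator of one ascent.
There are 74 indicators.
For each fixed i, the pair (π(i), π(i+1)) is a uniformly random ordered pair of distinct values from {1, …, 75}; by symmetry P[π(i) < π(i+1)] = 1/2.
By linearity: E[X] = 74 · (1/2) = (75 − 1) · (1/2) = 37 ≈ 37.000.

E[X] = 37 = 37.000.


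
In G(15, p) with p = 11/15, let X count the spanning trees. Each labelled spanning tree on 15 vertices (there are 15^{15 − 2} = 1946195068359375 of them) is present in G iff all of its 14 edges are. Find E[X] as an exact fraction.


K_15 has 15^{15 − 2} = 1946195068359375 labelled spanning trees.
For each such spanning tree H, let X_H = 1 if all 14 edges of H are present in G. Then P[X_H = 1] = p^{14} = (11/15)^{14} = 379749833583241/29192926025390625.
By linearity of expectation: E[X] = Σ_H E[X_H] = 1946195068359375 · p^{14} = 1946195068359375 · 379749833583241/29192926025390625 = 379749833583241/15.
Numerically: E[X] ≈ 2.53e+13.

E[X] = 1946195068359375 · (11/15)^{14} = 379749833583241/15 ≈ 2.53e+13.


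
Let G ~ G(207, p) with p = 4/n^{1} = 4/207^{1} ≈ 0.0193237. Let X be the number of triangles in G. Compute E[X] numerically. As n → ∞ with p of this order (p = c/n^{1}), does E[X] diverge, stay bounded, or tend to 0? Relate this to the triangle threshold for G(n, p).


Number of potential triangles: C(207, 3) = 1456935.
Each occurs with probability p³ ≈ (0.0193237)³ ≈ 7.21554165e-06.
By linearity: E[X] = C(207, 3)·p³ ≈ 1456935 · 7.21554165e-06 ≈ 10.512575.
Here α = 1, so p = 4/n is exactly at the triangle threshold p ~ 1/n. Asymptotically E[X] → c³/6 = 4³/6 = 32/3 ≈ 10.666667, a bounded constant. In this regime the triangle count is asymptotically Poisson(c³/6).

E[X] ≈ 10.512575; in regime p = Θ(1/n^{1}) E[X] stays bounded (at the triangle threshold p ~ 1/n).


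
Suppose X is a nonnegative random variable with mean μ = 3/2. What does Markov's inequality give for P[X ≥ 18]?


μ = E[X] = 3/2, a = 18.
Markov: P[X ≥ 18] ≤ μ/a = (3/2)/18 = 1/12.
Numerically: ≈ 0.0833.
(Since a = 18 > μ = 1.5000, the bound 1/12 is < 1 and informative.)

P[X ≥ 18] ≤ 1/12 ≈ 0.0833.


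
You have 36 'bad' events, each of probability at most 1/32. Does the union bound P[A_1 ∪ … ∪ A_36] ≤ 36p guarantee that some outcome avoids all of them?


Union bound: P[∪_{i=1}^{36} A_i] ≤ Σ_i P[A_i] ≤ 36·p = 36·(1/32) = 9/8.
Numerically: 9/8 ≈ 1.125000.
Is 9/8 < 1? NO.
Since the bound 9/8 is ≥ 1, the union bound is uninformative here; it does NOT by itself certify existence.

36·p = 9/8 ≈ 1.125000; existence NOT certified by the union bound.


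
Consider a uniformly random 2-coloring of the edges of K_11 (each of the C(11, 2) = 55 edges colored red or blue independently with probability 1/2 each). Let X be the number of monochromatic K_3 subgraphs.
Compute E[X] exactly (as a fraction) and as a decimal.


Let X = Σ_S X_S over the C(11, 3) = 165 subsets S of size 3, where X_S = 1 if the K_3 on S is monochromatic.
For a fixed S, the K_3 on S has C(3, 2) = 3 edges. P[all 3 edges red] = (1/2)^3, and likewise for blue, so P[monochromatic] = 2·(1/2)^3 = 2^{1 − 3} = 1/4.
Summing: E[X] = C(11, 3) · 2^{1 − 3} = 165 · 1/4 = 165/4.
Numerically: E[X] ≈ 41.2500.

E[X] = C(11,3)·2^(1−C(3,2)) = 165/4 ≈ 41.2500.


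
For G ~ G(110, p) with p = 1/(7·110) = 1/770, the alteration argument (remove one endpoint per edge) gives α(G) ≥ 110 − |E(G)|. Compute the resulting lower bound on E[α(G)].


E[|E(G)|] = C(110, 2)·p = 5995 · (1/770) = 109/14.
E[α(G)] ≥ n − E[|E(G)|] = 110 − 109/14 = 1431/14.
Numerically: ≈ 102.214.
(This is only a lower bound; the true E[α(G)] may be larger.)

E[α(G)] ≥ 1431/14 ≈ 102.214.


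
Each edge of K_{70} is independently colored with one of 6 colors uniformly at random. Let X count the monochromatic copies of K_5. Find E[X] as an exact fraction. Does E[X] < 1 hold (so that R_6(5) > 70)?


E[X] = C(70, 5) · 6^{1 − 10} = 12103014 · 6^{−9} = 12103014/10077696.
As a reduced fraction: E[X] = 2017169/1679616 ≈ 1.2009703.
Is E[X] < 1? NO.
Since E[X] ≥ 1, the first-moment bound is inconclusive at n = 70; it does NOT by itself certify R_6(5) > 70.

E[X] = 2017169/1679616 ≈ 1.2009703; E[X] ≥ 1; first-moment method inconclusive here.


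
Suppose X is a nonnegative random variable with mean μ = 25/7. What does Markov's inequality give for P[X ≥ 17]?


μ = E[X] = 25/7, a = 17.
Markov: P[X ≥ 17] ≤ μ/a = (25/7)/17 = 25/119.
Numerically: ≈ 0.21008.
(Since a = 17 > μ = 3.57143, the bound 25/119 is < 1 and informative.)

P[X ≥ 17] ≤ 25/119 ≈ 0.21008.


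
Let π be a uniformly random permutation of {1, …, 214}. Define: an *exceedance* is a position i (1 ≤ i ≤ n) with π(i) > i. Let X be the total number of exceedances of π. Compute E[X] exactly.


Write X = Σ_{i=1}^{214} X_i, where X_i = 1_{π(i) > i}.
For each fixed i, π(i) is uniform over {1, …, 214} (marginal of a uniform permutation), so P[π(i) > i] = (n − i)/n. Summing: Σ_{i=1}^{214} (n − i)/n = (0 + 1 + … + 213)/214 = 214(214 − 1)/(2·214) = (214 − 1)/2.
Hence E[X] = Σ_{i=1}^{214} (214 − i)/214 = 213/2 ≈ 106.500000.

E[X] = 213/2 = 106.500000.


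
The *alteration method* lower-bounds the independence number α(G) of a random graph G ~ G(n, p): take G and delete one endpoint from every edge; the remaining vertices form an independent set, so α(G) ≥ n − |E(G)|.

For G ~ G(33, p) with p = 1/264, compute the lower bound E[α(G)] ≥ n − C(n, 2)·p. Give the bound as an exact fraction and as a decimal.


E[|E(G)|] = C(33, 2)·p = 528 · (1/264) = 2.
E[α(G)] ≥ n − E[|E(G)|] = 33 − 2 = 31.
Numerically: ≈ 31.00000.
(This is only a lower bound; the true E[α(G)] may be larger.)

E[α(G)] ≥ 31 ≈ 31.00000.


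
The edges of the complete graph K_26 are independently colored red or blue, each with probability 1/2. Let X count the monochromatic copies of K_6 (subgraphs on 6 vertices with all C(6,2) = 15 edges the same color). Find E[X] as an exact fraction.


Let X = Σ_S X_S over the C(26, 6) = 230230 subsets S of size 6, where X_S = 1 if the K_6 on S is monochromatic.
For a fixed S, the K_6 on S has C(6, 2) = 15 edges. P[all 15 edges red] = (1/2)^15, and likewise for blue, so P[monochromatic] = 2·(1/2)^15 = 2^{1 − 15} = 1/16384.
By linearity of expectation: E[X] = C(26, 6) · 2^{1 − 15} = 230230 · 1/16384 = 115115/8192.
Numerically: E[X] ≈ 14.05212.

E[X] = C(26,6)·2^(1−C(6,2)) = 115115/8192 ≈ 14.05212.


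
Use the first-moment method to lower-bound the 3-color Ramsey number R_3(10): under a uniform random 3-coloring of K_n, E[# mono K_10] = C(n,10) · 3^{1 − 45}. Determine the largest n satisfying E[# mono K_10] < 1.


We need C(n, 10) · 3^{1 − 45} < 1, i.e. C(n, 10) < 3^{45 − 1} = 984770902183611232881.
Check values of n near the boundary:
  n = 567: C(567, 10) = 873787071273467749398; 873787071273467749398 < 984770902183611232881? YES
  n = 568: C(568, 10) = 889446337783744949208; 889446337783744949208 < 984770902183611232881? YES
  n = 569: C(569, 10) = 905357721286137524328; 905357721286137524328 < 984770902183611232881? YES
  n = 570: C(570, 10) = 921524823451961408691; 921524823451961408691 < 984770902183611232881? YES
  n = 571: C(571, 10) = 937951290893172842001; 937951290893172842001 < 984770902183611232881? YES
  n = 572: C(572, 10) = 954640815642161682606; 954640815642161682606 < 984770902183611232881? YES
  n = 573: C(573, 10) = 971597135635805762226; 971597135635805762226 < 984770902183611232881? YES
  n = 574: C(574, 10) = 988824035203816502691; 988824035203816502691 < 984770902183611232881? NO
  n = 575: C(575, 10) = 1006325345561406175305; 1006325345561406175305 < 984770902183611232881? NO
  n = 576: C(576, 10) = 1024104945306307344480; 1024104945306307344480 < 984770902183611232881? NO
The largest n with C(n, 10) < 984770902183611232881 is n = 573 (where E[X] = 35985079097622435638/36472996377170786403 ≈ 0.98662). Hence R_3(10) > 573, i.e. R_3(10) ≥ 574.

Largest n = 573; hence R_3(10) > 573.


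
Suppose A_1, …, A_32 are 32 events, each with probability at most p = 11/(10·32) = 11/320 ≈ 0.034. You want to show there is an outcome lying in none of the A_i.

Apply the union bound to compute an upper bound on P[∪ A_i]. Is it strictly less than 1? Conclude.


Union bound: P[∪_{i=1}^{32} A_i] ≤ Σ_i P[A_i] ≤ 32·p = 32·(11/320) = 11/10.
Numerically: 11/10 ≈ 1.100.
Is 11/10 < 1? NO.
Since the bound 11/10 is ≥ 1, the union bound is uninformative here; it does NOT by itself certify existence.

32·p = 11/10 ≈ 1.100; existence NOT certified by the union bound.


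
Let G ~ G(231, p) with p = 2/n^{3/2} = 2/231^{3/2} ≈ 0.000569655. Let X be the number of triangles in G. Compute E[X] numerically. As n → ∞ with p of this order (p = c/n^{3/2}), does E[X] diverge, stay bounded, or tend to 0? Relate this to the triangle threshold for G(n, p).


Number of potential triangles: C(231, 3) = 2027795.
Each occurs with probability p³ ≈ (0.000569655)³ ≈ 1.84857075e-10.
By linearity: E[X] = C(231, 3)·p³ ≈ 2027795 · 1.84857075e-10 ≈ 0.000375.
Since α = 3/2 > 1, p = c/n^{3/2} = o(1/n) is below the triangle threshold p ~ 1/n. Asymptotically E[X] ~ (c³/6)·n^{3(1−α)} = (2³/6)·n^{-1.5} → 0, so by Markov's inequality G has no triangles w.h.p.

E[X] ≈ 0.000375; in regime p = Θ(1/n^{3/2}) E[X] tends to 0 (below the triangle threshold p ~ 1/n).


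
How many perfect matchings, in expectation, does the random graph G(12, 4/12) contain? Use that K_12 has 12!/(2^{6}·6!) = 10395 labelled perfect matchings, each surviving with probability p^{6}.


K_12 has 12!/(2^{6}·6!) = 10395 labelled perfect matchings.
For each such perfect matching H, let X_H = 1 if all 6 edges of H are present in G. Then P[X_H = 1] = p^{6} = (1/3)^{6} = 1/729.
By linearity of expectation: E[X] = Σ_H E[X_H] = 10395 · p^{6} = 10395 · 1/729 = 385/27.
Numerically: E[X] ≈ 14.26.

E[X] = 10395 · (1/3)^{6} = 385/27 ≈ 14.26.


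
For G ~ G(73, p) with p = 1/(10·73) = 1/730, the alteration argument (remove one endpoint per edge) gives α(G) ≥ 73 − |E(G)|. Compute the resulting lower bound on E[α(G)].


E[|E(G)|] = C(73, 2)·p = 2628 · (1/730) = 18/5.
E[α(G)] ≥ n − E[|E(G)|] = 73 − 18/5 = 347/5.
Numerically: ≈ 69.40000.
(This is only a lower bound; the true E[α(G)] may be larger.)

E[α(G)] ≥ 347/5 ≈ 69.40000.


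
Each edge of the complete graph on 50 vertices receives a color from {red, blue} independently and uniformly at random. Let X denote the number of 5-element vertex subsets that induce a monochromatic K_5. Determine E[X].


Let X = Σ_S X_S over the C(50, 5) = 2118760 subsets S of size 5, where X_S = 1 if the K_5 on S is monochromatic.
For a fixed S, the K_5 on S has C(5, 2) = 10 edges. P[all 10 edges red] = (1/2)^10, and likewise for blue, so P[monochromatic] = 2·(1/2)^10 = 2^{1 − 10} = 1/512.
By linearity: E[X] = C(50, 5) · 2^{1 − 10} = 2118760 · 1/512 = 264845/64.
Numerically: E[X] ≈ 4138.20312.

E[X] = C(50,5)·2^(1−C(5,2)) = 264845/64 ≈ 4138.20312.


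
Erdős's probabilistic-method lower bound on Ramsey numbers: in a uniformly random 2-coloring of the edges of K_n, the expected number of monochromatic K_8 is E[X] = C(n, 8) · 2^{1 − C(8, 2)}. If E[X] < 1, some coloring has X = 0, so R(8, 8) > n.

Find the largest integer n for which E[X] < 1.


We need C(n, 8) · 2^{1 − 28} < 1, i.e. C(n, 8) < 2^{28 − 1} = 134217728.
Check values of n near the boundary:
  n = 38: C(38, 8) = 48903492; 48903492 < 134217728? YES
  n = 39: C(39, 8) = 61523748; 61523748 < 134217728? YES
  n = 40: C(40, 8) = 76904685; 76904685 < 134217728? YES
  n = 41: C(41, 8) = 95548245; 95548245 < 134217728? YES
  n = 42: C(42, 8) = 118030185; 118030185 < 134217728? YES
  n = 43: C(43, 8) = 145008513; 145008513 < 134217728? NO
  n = 44: C(44, 8) = 177232627; 177232627 < 134217728? NO
The largest n with C(n, 8) < 134217728 is n = 42 (where E[X] = 118030185/134217728 ≈ 0.87939). Hence R(8, 8) > 42, i.e. R(8, 8) ≥ 43.

Largest n = 42; hence R(8, 8) > 42.


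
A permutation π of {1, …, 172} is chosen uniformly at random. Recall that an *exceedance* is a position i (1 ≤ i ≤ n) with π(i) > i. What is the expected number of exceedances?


Write X = Σ_{i=1}^{172} X_i, where X_i = 1_{π(i) > i}.
For each fixed i, π(i) is uniform over {1, …, 172} (marginal of a uniform permutation), so P[π(i) > i] = (n − i)/n. Summing: Σ_{i=1}^{172} (n − i)/n = (0 + 1 + … + 171)/172 = 172(172 − 1)/(2·172) = (172 − 1)/2.
Hence E[X] = Σ_{i=1}^{172} (172 − i)/172 = 171/2 ≈ 85.500000.

E[X] = 171/2 = 85.500000.


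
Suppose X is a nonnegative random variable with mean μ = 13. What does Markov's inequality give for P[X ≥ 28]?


μ = E[X] = 13, a = 28.
Markov: P[X ≥ 28] ≤ μ/a = (13)/28 = 13/28.
Numerically: ≈ 0.4643.
(Since a = 28 > μ = 13.0000, the bound 13/28 is < 1 and informative.)

P[X ≥ 28] ≤ 13/28 ≈ 0.4643.


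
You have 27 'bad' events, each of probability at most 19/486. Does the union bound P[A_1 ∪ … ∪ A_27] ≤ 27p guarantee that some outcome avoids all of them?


Union bound: P[∪_{i=1}^{27} A_i] ≤ Σ_i P[A_i] ≤ 27·p = 27·(19/486) = 19/18.
Numerically: 19/18 ≈ 1.05556.
Is 19/18 < 1? NO.
Since the bound 19/18 is ≥ 1, the union bound is uninformative here; it does NOT by itself certify existence.

27·p = 19/18 ≈ 1.05556; existence NOT certified by the union bound.


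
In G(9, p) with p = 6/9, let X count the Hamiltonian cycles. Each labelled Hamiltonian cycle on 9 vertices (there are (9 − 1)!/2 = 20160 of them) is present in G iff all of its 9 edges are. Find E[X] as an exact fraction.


K_9 has (9 − 1)!/2 = 20160 labelled Hamiltonian cycles.
For each such Hamiltonian cycle H, let X_H = 1 if all 9 edges of H are present in G. Then P[X_H = 1] = p^{9} = (2/3)^{9} = 512/19683.
By linearity of expectation: E[X] = Σ_H E[X_H] = 20160 · p^{9} = 20160 · 512/19683 = 1146880/2187.
Numerically: E[X] ≈ 524.41.

E[X] = 20160 · (2/3)^{9} = 1146880/2187 ≈ 524.41.


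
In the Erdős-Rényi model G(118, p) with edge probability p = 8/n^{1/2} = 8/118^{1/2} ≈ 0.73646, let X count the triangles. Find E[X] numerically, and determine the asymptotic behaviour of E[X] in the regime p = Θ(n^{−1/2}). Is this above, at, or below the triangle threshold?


Number of potential triangles: C(118, 3) = 266916.
Each occurs with probability p³ ≈ (0.73646)³ ≈ 3.99435766e-01.
By linearity: E[X] = C(118, 3)·p³ ≈ 266916 · 3.99435766e-01 ≈ 106615.797027.
Since α = 1/2 < 1, p = c/n^{1/2} ≫ 1/n is above the triangle threshold p ~ 1/n. Asymptotically E[X] ~ (c³/6)·n^{3(1−α)} = (8³/6)·n^{1.5} → ∞; triangles are abundant w.h.p.

E[X] ≈ 106615.797027; in regime p = Θ(1/n^{1/2}) E[X] diverges (above the triangle threshold p ~ 1/n).


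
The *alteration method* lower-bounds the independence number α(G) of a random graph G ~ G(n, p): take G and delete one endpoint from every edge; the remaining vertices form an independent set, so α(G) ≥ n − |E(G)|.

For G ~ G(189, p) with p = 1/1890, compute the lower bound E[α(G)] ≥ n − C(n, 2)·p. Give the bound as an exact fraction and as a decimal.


E[|E(G)|] = C(189, 2)·p = 17766 · (1/1890) = 47/5.
E[α(G)] ≥ n − E[|E(G)|] = 189 − 47/5 = 898/5.
Numerically: ≈ 179.6000.
(This is only a lower bound; the true E[α(G)] may be larger.)

E[α(G)] ≥ 898/5 ≈ 179.6000.


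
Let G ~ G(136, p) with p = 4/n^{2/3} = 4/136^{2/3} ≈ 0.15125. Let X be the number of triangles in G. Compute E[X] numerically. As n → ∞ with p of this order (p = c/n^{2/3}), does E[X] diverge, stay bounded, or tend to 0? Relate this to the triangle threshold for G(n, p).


Number of potential triangles: C(136, 3) = 410040.
Each occurs with probability p³ ≈ (0.15125)³ ≈ 3.4602076e-03.
By linearity: E[X] = C(136, 3)·p³ ≈ 410040 · 3.4602076e-03 ≈ 1418.82353.
Since α = 2/3 < 1, p = c/n^{2/3} ≫ 1/n is above the triangle threshold p ~ 1/n. Asymptotically E[X] ~ (c³/6)·n^{3(1−α)} = (4³/6)·n^{1} → ∞; triangles are abundant w.h.p.

E[X] ≈ 1418.82353; in regime p = Θ(1/n^{2/3}) E[X] diverges (above the triangle threshold p ~ 1/n).


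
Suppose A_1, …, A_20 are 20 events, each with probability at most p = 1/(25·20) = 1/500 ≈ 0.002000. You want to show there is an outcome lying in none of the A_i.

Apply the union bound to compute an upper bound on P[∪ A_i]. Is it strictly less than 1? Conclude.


Union bound: P[∪_{i=1}^{20} A_i] ≤ Σ_i P[A_i] ≤ 20·p = 20·(1/500) = 1/25.
Numerically: 1/25 ≈ 0.040000.
Is 1/25 < 1? YES.
Since P[∪ A_i] ≤ 1/25 < 1, the complement has P[∩ A_i^c] ≥ 1 − 1/25 = 24/25 > 0, so some outcome avoids every A_i.

20·p = 1/25 ≈ 0.040000; existence CERTIFIED by the union bound.


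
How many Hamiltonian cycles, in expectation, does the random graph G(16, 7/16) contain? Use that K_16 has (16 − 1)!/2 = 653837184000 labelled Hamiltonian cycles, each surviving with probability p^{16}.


K_16 has (16 − 1)!/2 = 653837184000 labelled Hamiltonian cycles.
For each such Hamiltonian cycle H, let X_H = 1 if all 16 edges of H are present in G. Then P[X_H = 1] = p^{16} = (7/16)^{16} = 33232930569601/18446744073709551616.
By linearity: E[X] = Σ_H E[X_H] = 653837184000 · p^{16} = 653837184000 · 33232930569601/18446744073709551616 = 21219654042671322112875/18014398509481984.
Numerically: E[X] ≈ 1.17793e+06.

E[X] = 653837184000 · (7/16)^{16} = 21219654042671322112875/18014398509481984 ≈ 1.17793e+06.


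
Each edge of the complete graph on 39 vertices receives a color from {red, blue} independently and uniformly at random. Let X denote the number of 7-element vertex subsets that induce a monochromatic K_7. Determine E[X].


Let X = Σ_S X_S over the C(39, 7) = 15380937 subsets S of size 7, where X_S = 1 if the K_7 on S is monochromatic.
For a fixed S, the K_7 on S has C(7, 2) = 21 edges. P[all 21 edges red] = (1/2)^21, and likewise for blue, so P[monochromatic] = 2·(1/2)^21 = 2^{1 − 21} = 1/1048576.
Summing: E[X] = C(39, 7) · 2^{1 − 21} = 15380937 · 1/1048576 = 15380937/1048576.
Numerically: E[X] ≈ 14.6684.

E[X] = C(39,7)·2^(1−C(7,2)) = 15380937/1048576 ≈ 14.6684.


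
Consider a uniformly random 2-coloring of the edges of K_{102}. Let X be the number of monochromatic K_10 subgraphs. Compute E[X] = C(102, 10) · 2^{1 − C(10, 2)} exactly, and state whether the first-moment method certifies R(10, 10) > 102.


E[X] = C(102, 10) · 2^{1 − 45} = 21300860967540 · 2^{−44} = 21300860967540/17592186044416.
As a reduced fraction: E[X] = 5325215241885/4398046511104 ≈ 1.2108138.
Is E[X] < 1? NO.
Since E[X] ≥ 1, the first-moment bound is inconclusive at n = 102; it does NOT by itself certify R(10, 10) > 102.

E[X] = 5325215241885/4398046511104 ≈ 1.2108138; E[X] ≥ 1; first-moment method inconclusive here.


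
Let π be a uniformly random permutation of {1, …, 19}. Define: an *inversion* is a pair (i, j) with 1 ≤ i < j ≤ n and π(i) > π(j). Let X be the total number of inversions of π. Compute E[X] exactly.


Write X = Σ X_I over the C(19, 2) = 171 pairs i < j, with X_I the indicator of one inversion.
There are 171 indicators.
For each fixed pair i < j, the values π(i) and π(j) are two distinct elements of {1, …, 19} in uniformly random order; by symmetry P[π(i) > π(j)] = 1/2.
By linearity: E[X] = 171 · (1/2) = C(19, 2) · (1/2) = 171/2 = 171/2 ≈ 85.500.

E[X] = 171/2 = 85.500.


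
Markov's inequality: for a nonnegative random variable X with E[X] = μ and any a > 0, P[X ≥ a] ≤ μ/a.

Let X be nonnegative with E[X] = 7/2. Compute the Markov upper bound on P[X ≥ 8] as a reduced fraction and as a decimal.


μ = E[X] = 7/2, a = 8.
Markov: P[X ≥ 8] ≤ μ/a = (7/2)/8 = 7/16.
Numerically: ≈ 0.437500.
(Since a = 8 > μ = 3.500000, the bound 7/16 is < 1 and informative.)

P[X ≥ 8] ≤ 7/16 ≈ 0.437500.


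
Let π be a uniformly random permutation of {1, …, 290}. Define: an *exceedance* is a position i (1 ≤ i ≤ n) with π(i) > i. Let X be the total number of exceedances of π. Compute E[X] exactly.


Write X = Σ_{i=1}^{290} X_i, where X_i = 1_{π(i) > i}.
For each fixed i, π(i) is uniform over {1, …, 290} (marginal of a uniform permutation), so P[π(i) > i] = (n − i)/n. Summing: Σ_{i=1}^{290} (n − i)/n = (0 + 1 + … + 289)/290 = 290(290 − 1)/(2·290) = (290 − 1)/2.
Hence E[X] = Σ_{i=1}^{290} (290 − i)/290 = 289/2 ≈ 144.50000.

E[X] = 289/2 = 144.50000.


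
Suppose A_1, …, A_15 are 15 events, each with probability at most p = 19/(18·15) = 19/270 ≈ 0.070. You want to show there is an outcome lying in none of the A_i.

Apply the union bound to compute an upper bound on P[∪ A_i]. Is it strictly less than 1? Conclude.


Union bound: P[∪_{i=1}^{15} A_i] ≤ Σ_i P[A_i] ≤ 15·p = 15·(19/270) = 19/18.
Numerically: 19/18 ≈ 1.056.
Is 19/18 < 1? NO.
Since the bound 19/18 is ≥ 1, the union bound is uninformative here; it does NOT by itself certify existence.

15·p = 19/18 ≈ 1.056; existence NOT certified by the union bound.


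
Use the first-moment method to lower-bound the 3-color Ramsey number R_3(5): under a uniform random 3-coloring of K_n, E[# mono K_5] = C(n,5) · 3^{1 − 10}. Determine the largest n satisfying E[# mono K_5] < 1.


We need C(n, 5) · 3^{1 − 10} < 1, i.e. C(n, 5) < 3^{10 − 1} = 19683.
Check values of n near the boundary:
  n = 16: C(16, 5) = 4368; 4368 < 19683? YES
  n = 17: C(17, 5) = 6188; 6188 < 19683? YES
  n = 18: C(18, 5) = 8568; 8568 < 19683? YES
  n = 19: C(19, 5) = 11628; 11628 < 19683? YES
  n = 20: C(20, 5) = 15504; 15504 < 19683? YES
  n = 21: C(21, 5) = 20349; 20349 < 19683? NO
The largest n with C(n, 5) < 19683 is n = 20 (where E[X] = 5168/6561 ≈ 0.78768). Hence R_3(5) > 20, i.e. R_3(5) ≥ 21.

Largest n = 20; hence R_3(5) > 20.


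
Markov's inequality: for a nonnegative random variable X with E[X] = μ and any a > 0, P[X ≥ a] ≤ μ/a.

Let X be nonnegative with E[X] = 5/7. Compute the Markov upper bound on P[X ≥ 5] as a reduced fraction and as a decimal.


μ = E[X] = 5/7, a = 5.
Markov: P[X ≥ 5] ≤ μ/a = (5/7)/5 = 1/7.
Numerically: ≈ 0.142857.
(Since a = 5 > μ = 0.714286, the bound 1/7 is < 1 and informative.)

P[X ≥ 5] ≤ 1/7 ≈ 0.142857.


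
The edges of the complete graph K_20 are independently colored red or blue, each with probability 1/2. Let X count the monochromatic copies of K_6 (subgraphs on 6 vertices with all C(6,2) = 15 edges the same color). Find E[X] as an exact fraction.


Let X = Σ_S X_S over the C(20, 6) = 38760 subsets S of size 6, where X_S = 1 if the K_6 on S is monochromatic.
For a fixed S, the K_6 on S has C(6, 2) = 15 edges. P[all 15 edges red] = (1/2)^15, and likewise for blue, so P[monochromatic] = 2·(1/2)^15 = 2^{1 − 15} = 1/16384.
By linearity of expectation: E[X] = C(20, 6) · 2^{1 − 15} = 38760 · 1/16384 = 4845/2048.
Numerically: E[X] ≈ 2.366.

E[X] = C(20,6)·2^(1−C(6,2)) = 4845/2048 ≈ 2.366.


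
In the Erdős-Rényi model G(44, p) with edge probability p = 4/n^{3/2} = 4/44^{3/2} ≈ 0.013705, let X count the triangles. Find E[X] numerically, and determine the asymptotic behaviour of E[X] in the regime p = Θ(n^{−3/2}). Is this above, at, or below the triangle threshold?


Number of potential triangles: C(44, 3) = 13244.
Each occurs with probability p³ ≈ (0.013705)³ ≈ 2.5742038e-06.
By linearity: E[X] = C(44, 3)·p³ ≈ 13244 · 2.5742038e-06 ≈ 0.03409.
Since α = 3/2 > 1, p = c/n^{3/2} = o(1/n) is below the triangle threshold p ~ 1/n. Asymptotically E[X] ~ (c³/6)·n^{3(1−α)} = (4³/6)·n^{-1.5} → 0, so by Markov's inequality G has no triangles w.h.p.

E[X] ≈ 0.03409; in regime p = Θ(1/n^{3/2}) E[X] tends to 0 (below the triangle threshold p ~ 1/n).


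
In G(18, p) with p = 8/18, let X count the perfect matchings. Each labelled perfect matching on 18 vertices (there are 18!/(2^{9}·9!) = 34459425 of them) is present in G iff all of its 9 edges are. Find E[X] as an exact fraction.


K_18 has 18!/(2^{9}·9!) = 34459425 labelled perfect matchings.
For each such perfect matching H, let X_H = 1 if all 9 edges of H are present in G. Then P[X_H = 1] = p^{9} = (4/9)^{9} = 262144/387420489.
By linearity of expectation: E[X] = Σ_H E[X_H] = 34459425 · p^{9} = 34459425 · 262144/387420489 = 111522611200/4782969.
Numerically: E[X] ≈ 2.332e+04.

E[X] = 34459425 · (4/9)^{9} = 111522611200/4782969 ≈ 2.332e+04.


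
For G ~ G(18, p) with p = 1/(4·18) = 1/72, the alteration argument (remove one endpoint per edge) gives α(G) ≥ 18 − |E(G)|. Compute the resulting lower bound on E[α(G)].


E[|E(G)|] = C(18, 2)·p = 153 · (1/72) = 17/8.
E[α(G)] ≥ n − E[|E(G)|] = 18 − 17/8 = 127/8.
Numerically: ≈ 15.8750.
(This is only a lower bound; the true E[α(G)] may be larger.)

E[α(G)] ≥ 127/8 ≈ 15.8750.


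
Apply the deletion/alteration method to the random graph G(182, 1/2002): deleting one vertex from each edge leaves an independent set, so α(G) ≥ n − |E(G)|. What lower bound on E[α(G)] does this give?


E[|E(G)|] = C(182, 2)·p = 16471 · (1/2002) = 181/22.
E[α(G)] ≥ n − E[|E(G)|] = 182 − 181/22 = 3823/22.
Numerically: ≈ 173.773.
(This is only a lower bound; the true E[α(G)] may be larger.)

E[α(G)] ≥ 3823/22 ≈ 173.773.


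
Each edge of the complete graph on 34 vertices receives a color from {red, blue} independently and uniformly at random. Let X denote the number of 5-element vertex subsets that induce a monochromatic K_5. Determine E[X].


Let X = Σ_S X_S over the C(34, 5) = 278256 subsets S of size 5, where X_S = 1 if the K_5 on S is monochromatic.
For a fixed S, the K_5 on S has C(5, 2) = 10 edges. P[all 10 edges red] = (1/2)^10, and likewise for blue, so P[monochromatic] = 2·(1/2)^10 = 2^{1 − 10} = 1/512.
Summing: E[X] = C(34, 5) · 2^{1 − 10} = 278256 · 1/512 = 17391/32.
Numerically: E[X] ≈ 543.46875.

E[X] = C(34,5)·2^(1−C(5,2)) = 17391/32 ≈ 543.46875.


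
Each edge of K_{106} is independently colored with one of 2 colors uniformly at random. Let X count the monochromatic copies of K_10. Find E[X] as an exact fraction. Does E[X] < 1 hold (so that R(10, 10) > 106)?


E[X] = C(106, 10) · 2^{1 − 45} = 31853506369685 · 2^{−44} = 31853506369685/17592186044416.
As a reduced fraction: E[X] = 31853506369685/17592186044416 ≈ 1.810662.
Is E[X] < 1? NO.
Since E[X] ≥ 1, the first-moment bound is inconclusive at n = 106; it does NOT by itself certify R(10, 10) > 106.

E[X] = 31853506369685/17592186044416 ≈ 1.810662; E[X] ≥ 1; first-moment method inconclusive here.


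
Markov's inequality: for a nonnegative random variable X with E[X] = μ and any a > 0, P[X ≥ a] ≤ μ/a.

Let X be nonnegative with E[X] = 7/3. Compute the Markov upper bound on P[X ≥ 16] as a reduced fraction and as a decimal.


μ = E[X] = 7/3, a = 16.
Markov: P[X ≥ 16] ≤ μ/a = (7/3)/16 = 7/48.
Numerically: ≈ 0.146.
(Since a = 16 > μ = 2.333, the bound 7/48 is < 1 and informative.)

P[X ≥ 16] ≤ 7/48 ≈ 0.146.


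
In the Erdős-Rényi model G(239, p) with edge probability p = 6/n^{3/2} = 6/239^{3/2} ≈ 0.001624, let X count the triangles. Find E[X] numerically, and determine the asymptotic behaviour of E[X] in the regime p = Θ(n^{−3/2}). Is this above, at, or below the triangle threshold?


Number of potential triangles: C(239, 3) = 2246839.
Each occurs with probability p³ ≈ (0.001624)³ ≈ 4.282163e-09.
By linearity: E[X] = C(239, 3)·p³ ≈ 2246839 · 4.282163e-09 ≈ 0.0096.
Since α = 3/2 > 1, p = c/n^{3/2} = o(1/n) is below the triangle threshold p ~ 1/n. Asymptotically E[X] ~ (c³/6)·n^{3(1−α)} = (6³/6)·n^{-1.5} → 0, so by Markov's inequality G has no triangles w.h.p.

E[X] ≈ 0.0096; in regime p = Θ(1/n^{3/2}) E[X] tends to 0 (below the triangle threshold p ~ 1/n).


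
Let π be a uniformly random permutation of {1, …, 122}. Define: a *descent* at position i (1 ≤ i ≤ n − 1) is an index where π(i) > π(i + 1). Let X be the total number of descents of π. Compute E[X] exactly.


Write X = Σ X_I over i = 1, …, 121, with X_I the indicator of one descent.
There are 121 indicators.
For each fixed i, the pair (π(i), π(i+1)) is a uniformly random ordered pair of distinct values from {1, …, 122}; by symmetry P[π(i) > π(i+1)] = 1/2.
By linearity: E[X] = 121 · (1/2) = (122 − 1) · (1/2) = 121/2 ≈ 60.5000.

E[X] = 121/2 = 60.5000.


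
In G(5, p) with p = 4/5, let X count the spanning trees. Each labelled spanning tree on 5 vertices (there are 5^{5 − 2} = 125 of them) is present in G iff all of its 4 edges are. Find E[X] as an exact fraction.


K_5 has 5^{5 − 2} = 125 labelled spanning trees.
For each such spanning tree H, let X_H = 1 if all 4 edges of H are present in G. Then P[X_H = 1] = p^{4} = (4/5)^{4} = 256/625.
Summing the indicators: E[X] = Σ_H E[X_H] = 125 · p^{4} = 125 · 256/625 = 256/5.
Numerically: E[X] ≈ 51.2.

E[X] = 125 · (4/5)^{4} = 256/5 ≈ 51.2.


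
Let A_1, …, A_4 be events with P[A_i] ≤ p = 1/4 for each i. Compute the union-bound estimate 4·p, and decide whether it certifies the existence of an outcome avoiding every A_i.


Union bound: P[∪_{i=1}^{4} A_i] ≤ Σ_i P[A_i] ≤ 4·p = 4·(1/4) = 1.
Numerically: 1 ≈ 1.000.
Is 1 < 1? NO.
Since the bound 1 is ≥ 1, the union bound is uninformative here; it does NOT by itself certify existence.

4·p = 1 ≈ 1.000; existence NOT certified by the union bound.


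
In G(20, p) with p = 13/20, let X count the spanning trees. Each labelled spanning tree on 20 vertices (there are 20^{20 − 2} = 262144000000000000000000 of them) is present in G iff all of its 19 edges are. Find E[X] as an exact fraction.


K_20 has 20^{20 − 2} = 262144000000000000000000 labelled spanning trees.
For each such spanning tree H, let X_H = 1 if all 19 edges of H are present in G. Then P[X_H = 1] = p^{19} = (13/20)^{19} = 1461920290375446110677/5242880000000000000000000.
Summing the indicators: E[X] = Σ_H E[X_H] = 262144000000000000000000 · p^{19} = 262144000000000000000000 · 1461920290375446110677/5242880000000000000000000 = 1461920290375446110677/20.
Numerically: E[X] ≈ 7.31e+19.

E[X] = 262144000000000000000000 · (13/20)^{19} = 1461920290375446110677/20 ≈ 7.31e+19.


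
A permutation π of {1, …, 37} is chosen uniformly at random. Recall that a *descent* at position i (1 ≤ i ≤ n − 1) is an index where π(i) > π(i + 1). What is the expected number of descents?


Write X = Σ X_I over i = 1, …, 36, with X_I the indicator of one descent.
There are 36 indicators.
For each fixed i, the pair (π(i), π(i+1)) is a uniformly random ordered pair of distinct values from {1, …, 37}; by symmetry P[π(i) > π(i+1)] = 1/2.
By linearity: E[X] = 36 · (1/2) = (37 − 1) · (1/2) = 18 ≈ 18.0000.

E[X] = 18 = 18.0000.


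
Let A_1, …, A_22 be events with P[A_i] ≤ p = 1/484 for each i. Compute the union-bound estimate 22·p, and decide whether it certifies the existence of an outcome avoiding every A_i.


Union bound: P[∪_{i=1}^{22} A_i] ≤ Σ_i P[A_i] ≤ 22·p = 22·(1/484) = 1/22.
Numerically: 1/22 ≈ 0.045455.
Is 1/22 < 1? YES.
Since P[∪ A_i] ≤ 1/22 < 1, the complement has P[∩ A_i^c] ≥ 1 − 1/22 = 21/22 > 0, so some outcome avoids every A_i.

22·p = 1/22 ≈ 0.045455; existence CERTIFIED by the union bound.


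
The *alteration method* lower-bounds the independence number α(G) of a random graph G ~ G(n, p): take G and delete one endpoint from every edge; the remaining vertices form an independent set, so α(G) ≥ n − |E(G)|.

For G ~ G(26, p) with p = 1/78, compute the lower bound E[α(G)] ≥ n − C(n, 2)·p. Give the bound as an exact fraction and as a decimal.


E[|E(G)|] = C(26, 2)·p = 325 · (1/78) = 25/6.
E[α(G)] ≥ n − E[|E(G)|] = 26 − 25/6 = 131/6.
Numerically: ≈ 21.833.
(This is only a lower bound; the true E[α(G)] may be larger.)

E[α(G)] ≥ 131/6 ≈ 21.833.


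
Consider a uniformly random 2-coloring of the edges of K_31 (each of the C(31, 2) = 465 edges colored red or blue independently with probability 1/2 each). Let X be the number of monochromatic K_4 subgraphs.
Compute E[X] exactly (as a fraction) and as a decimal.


Let X = Σ_S X_S over the C(31, 4) = 31465 subsets S of size 4, where X_S = 1 if the K_4 on S is monochromatic.
For a fixed S, the K_4 on S has C(4, 2) = 6 edges. P[all 6 edges red] = (1/2)^6, and likewise for blue, so P[monochromatic] = 2·(1/2)^6 = 2^{1 − 6} = 1/32.
By linearity of expectation: E[X] = C(31, 4) · 2^{1 − 6} = 31465 · 1/32 = 31465/32.
Numerically: E[X] ≈ 983.281.

E[X] = C(31,4)·2^(1−C(4,2)) = 31465/32 ≈ 983.281.


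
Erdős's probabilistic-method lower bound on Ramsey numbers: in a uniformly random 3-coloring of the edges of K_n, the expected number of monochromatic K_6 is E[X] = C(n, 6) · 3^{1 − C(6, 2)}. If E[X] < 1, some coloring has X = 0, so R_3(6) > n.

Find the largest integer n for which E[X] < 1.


We need C(n, 6) · 3^{1 − 15} < 1, i.e. C(n, 6) < 3^{15 − 1} = 4782969.
Check values of n near the boundary:
  n = 40: C(40, 6) = 3838380; 3838380 < 4782969? YES
  n = 41: C(41, 6) = 4496388; 4496388 < 4782969? YES
  n = 42: C(42, 6) = 5245786; 5245786 < 4782969? NO
  n = 43: C(43, 6) = 6096454; 6096454 < 4782969? NO
The largest n with C(n, 6) < 4782969 is n = 41 (where E[X] = 1498796/1594323 ≈ 0.9401). Hence R_3(6) > 41, i.e. R_3(6) ≥ 42.

Largest n = 41; hence R_3(6) > 41.


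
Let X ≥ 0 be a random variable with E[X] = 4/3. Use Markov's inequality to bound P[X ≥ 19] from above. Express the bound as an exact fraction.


μ = E[X] = 4/3, a = 19.
Markov: P[X ≥ 19] ≤ μ/a = (4/3)/19 = 4/57.
Numerically: ≈ 0.070.
(Since a = 19 > μ = 1.333, the bound 4/57 is < 1 and informative.)

P[X ≥ 19] ≤ 4/57 ≈ 0.070.


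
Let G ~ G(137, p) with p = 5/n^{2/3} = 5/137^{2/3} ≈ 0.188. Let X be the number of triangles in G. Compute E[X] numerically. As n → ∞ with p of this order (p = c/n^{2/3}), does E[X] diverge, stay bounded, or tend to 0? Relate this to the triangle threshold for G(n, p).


Number of potential triangles: C(137, 3) = 419220.
Each occurs with probability p³ ≈ (0.188)³ ≈ 6.65992e-03.
By linearity: E[X] = C(137, 3)·p³ ≈ 419220 · 6.65992e-03 ≈ 2791.971.
Since α = 2/3 < 1, p = c/n^{2/3} ≫ 1/n is above the triangle threshold p ~ 1/n. Asymptotically E[X] ~ (c³/6)·n^{3(1−α)} = (5³/6)·n^{1} → ∞; triangles are abundant w.h.p.

E[X] ≈ 2791.971; in regime p = Θ(1/n^{2/3}) E[X] diverges (above the triangle threshold p ~ 1/n).
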